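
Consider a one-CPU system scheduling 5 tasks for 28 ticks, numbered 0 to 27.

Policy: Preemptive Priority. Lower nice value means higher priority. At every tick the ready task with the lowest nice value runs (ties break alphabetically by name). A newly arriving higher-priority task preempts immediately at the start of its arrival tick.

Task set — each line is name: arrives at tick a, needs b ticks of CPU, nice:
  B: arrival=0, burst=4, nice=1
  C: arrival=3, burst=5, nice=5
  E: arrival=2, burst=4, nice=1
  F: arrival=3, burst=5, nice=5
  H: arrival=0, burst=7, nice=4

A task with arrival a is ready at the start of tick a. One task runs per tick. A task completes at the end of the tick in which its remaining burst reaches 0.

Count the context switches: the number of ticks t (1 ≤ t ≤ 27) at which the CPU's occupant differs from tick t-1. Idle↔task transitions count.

t=0: ready={B,H} → run B
t=1: ready={B,H} → run B
t=2: ready={B,E,H} → run B
t=3: ready={B,C,E,F,H} → run B
t=4: ready={C,E,F,H} → run E
t=5: ready={C,E,F,H} → run E
t=6: ready={C,E,F,H} → run E
t=7: ready={C,E,F,H} → run E
t=8: ready={C,F,H} → run H
t=9: ready={C,F,H} → run H
t=10: ready={C,F,H} → run H
t=11: ready={C,F,H} → run H
t=12: ready={C,F,H} → run H
t=13: ready={C,F,H} → run H
t=14: ready={C,F,H} → run H
t=15: ready={C,F} → run C
t=16: ready={C,F} → run C
t=17: ready={C,F} → run C
t=18: ready={C,F} → run C
t=19: ready={C,F} → run C
t=20: ready={F} → run F
t=21: ready={F} → run F
t=22: ready={F} → run F
t=23: ready={F} → run F
t=24: ready={F} → run F
t=25: (idle)
t=26: (idle)
t=27: (idle)

context switches = 5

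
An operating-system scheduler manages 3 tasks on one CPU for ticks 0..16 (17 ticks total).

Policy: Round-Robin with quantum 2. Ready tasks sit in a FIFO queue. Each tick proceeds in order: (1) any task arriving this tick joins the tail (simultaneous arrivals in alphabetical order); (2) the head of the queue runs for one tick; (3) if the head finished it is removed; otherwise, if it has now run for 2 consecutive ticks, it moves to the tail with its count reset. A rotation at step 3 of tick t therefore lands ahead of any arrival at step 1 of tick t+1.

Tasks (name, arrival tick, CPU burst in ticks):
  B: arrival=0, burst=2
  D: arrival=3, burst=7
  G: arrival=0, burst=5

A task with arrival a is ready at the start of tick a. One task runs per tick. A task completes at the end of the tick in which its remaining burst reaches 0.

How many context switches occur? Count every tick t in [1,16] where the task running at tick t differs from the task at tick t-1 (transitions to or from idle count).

context switches = 7

t=0: queue=[B,G] q_used=0 → run B
t=1: queue=[B,G] q_used=1 → run B
t=2: queue=[G] q_used=0 → run G
t=3: queue=[G,D] q_used=1 → run G
t=4: queue=[D,G] q_used=0 → run D
t=5: queue=[D,G] q_used=1 → run D
t=6: queue=[G,D] q_used=0 → run G
t=7: queue=[G,D] q_used=1 → run G
t=8: queue=[D,G] q_used=0 → run D
t=9: queue=[D,G] q_used=1 → run D
t=10: queue=[G,D] q_used=0 → run G
t=11: queue=[D] q_used=0 → run D
t=12: queue=[D] q_used=1 → run D
t=13: queue=[D] q_used=0 → run D
t=14: (idle)
t=15: (idle)
t=16: (idle)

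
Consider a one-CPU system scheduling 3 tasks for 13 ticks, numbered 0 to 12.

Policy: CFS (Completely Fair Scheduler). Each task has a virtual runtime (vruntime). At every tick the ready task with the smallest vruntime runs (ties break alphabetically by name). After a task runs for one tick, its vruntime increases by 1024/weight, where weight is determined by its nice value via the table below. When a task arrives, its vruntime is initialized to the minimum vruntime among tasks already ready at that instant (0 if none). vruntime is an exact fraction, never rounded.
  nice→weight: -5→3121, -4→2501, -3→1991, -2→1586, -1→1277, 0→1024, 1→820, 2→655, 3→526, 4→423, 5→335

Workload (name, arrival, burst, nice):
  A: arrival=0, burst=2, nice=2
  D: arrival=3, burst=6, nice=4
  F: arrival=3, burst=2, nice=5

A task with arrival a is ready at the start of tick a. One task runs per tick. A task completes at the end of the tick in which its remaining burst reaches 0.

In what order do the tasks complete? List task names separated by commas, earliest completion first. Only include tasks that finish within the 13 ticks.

completion order = A, F, D

t=0: vr[A=0] → run A
t=1: vr[A=1024/655] → run A
t=2: (idle)
t=3: vr[D=0 F=0] → run D
t=4: vr[D=1024/423 F=0] → run F
t=5: vr[D=1024/423 F=1024/335] → run D
t=6: vr[D=2048/423 F=1024/335] → run F
t=7: vr[D=2048/423] → run D
t=8: vr[D=1024/141] → run D
t=9: vr[D=4096/423] → run D
t=10: vr[D=5120/423] → run D
t=11: (idle)
t=12: (idle)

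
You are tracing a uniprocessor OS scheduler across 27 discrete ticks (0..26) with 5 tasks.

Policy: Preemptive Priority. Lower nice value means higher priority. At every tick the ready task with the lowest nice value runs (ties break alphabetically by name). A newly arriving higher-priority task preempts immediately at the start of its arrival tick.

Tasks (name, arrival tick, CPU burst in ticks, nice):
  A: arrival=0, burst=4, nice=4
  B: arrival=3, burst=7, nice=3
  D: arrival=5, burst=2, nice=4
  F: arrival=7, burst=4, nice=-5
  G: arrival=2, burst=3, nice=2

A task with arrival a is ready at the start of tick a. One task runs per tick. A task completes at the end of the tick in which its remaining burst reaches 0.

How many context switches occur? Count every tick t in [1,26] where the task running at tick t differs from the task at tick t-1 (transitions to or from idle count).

context switches = 7

t=0: ready={A} → run A
t=1: ready={A} → run A
t=2: ready={A,G} → run G
t=3: ready={A,B,G} → run G
t=4: ready={A,B,G} → run G
t=5: ready={A,B,D} → run B
t=6: ready={A,B,D} → run B
t=7: ready={A,B,D,F} → run F
t=8: ready={A,B,D,F} → run F
t=9: ready={A,B,D,F} → run F
t=10: ready={A,B,D,F} → run F
t=11: ready={A,B,D} → run B
t=12: ready={A,B,D} → run B
t=13: ready={A,B,D} → run B
t=14: ready={A,B,D} → run B
t=15: ready={A,B,D} → run B
t=16: ready={A,D} → run A
t=17: ready={A,D} → run A
t=18: ready={D} → run D
t=19: ready={D} → run D
t=20: (idle)
t=21: (idle)
t=22: (idle)
t=23: (idle)
t=24: (idle)
t=25: (idle)
t=26: (idle)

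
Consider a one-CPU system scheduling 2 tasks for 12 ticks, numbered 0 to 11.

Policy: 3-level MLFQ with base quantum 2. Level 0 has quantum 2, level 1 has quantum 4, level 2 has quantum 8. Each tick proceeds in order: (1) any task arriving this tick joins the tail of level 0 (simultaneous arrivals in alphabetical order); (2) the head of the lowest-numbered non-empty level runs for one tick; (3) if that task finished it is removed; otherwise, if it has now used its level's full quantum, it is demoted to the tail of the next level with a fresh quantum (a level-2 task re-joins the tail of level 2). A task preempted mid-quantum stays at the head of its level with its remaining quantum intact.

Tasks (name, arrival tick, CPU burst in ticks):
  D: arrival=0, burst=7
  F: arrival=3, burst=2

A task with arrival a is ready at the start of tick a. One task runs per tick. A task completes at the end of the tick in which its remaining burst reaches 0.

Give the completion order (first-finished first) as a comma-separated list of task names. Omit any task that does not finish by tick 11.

completion order = F, D

t=0: L0/L1/L2 = D/-/- → run D
t=1: L0/L1/L2 = D/-/- → run D
t=2: L0/L1/L2 = -/D/- → run D
t=3: L0/L1/L2 = F/D/- → run F
t=4: L0/L1/L2 = F/D/- → run F
t=5: L0/L1/L2 = -/D/- → run D
t=6: L0/L1/L2 = -/D/- → run D
t=7: L0/L1/L2 = -/D/- → run D
t=8: L0/L1/L2 = -/-/D → run D
t=9: (idle)
t=10: (idle)
t=11: (idle)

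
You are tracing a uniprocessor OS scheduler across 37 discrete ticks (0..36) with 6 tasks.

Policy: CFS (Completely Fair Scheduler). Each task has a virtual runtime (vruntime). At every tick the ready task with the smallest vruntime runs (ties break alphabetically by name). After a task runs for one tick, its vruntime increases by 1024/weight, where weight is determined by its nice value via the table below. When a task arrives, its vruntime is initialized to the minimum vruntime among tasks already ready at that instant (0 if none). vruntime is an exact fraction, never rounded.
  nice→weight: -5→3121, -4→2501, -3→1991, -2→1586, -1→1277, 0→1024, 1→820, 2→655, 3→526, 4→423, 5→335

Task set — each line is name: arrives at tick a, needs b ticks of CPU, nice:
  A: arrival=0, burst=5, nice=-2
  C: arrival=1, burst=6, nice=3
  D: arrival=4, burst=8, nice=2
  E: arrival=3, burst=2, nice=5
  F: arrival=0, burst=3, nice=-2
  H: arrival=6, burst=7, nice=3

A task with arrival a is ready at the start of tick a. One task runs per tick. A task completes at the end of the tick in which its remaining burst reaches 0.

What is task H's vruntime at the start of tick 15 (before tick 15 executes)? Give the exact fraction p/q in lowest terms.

vruntime(H, start of tick 15) = 946688/208559

t=0: vr[A=0 F=0] → run A
t=1: vr[A=512/793 C=0 F=0] → run C
t=2: vr[A=512/793 C=512/263 F=0] → run F
t=3: vr[A=512/793 C=512/263 E=512/793 F=512/793] → run A
t=4: vr[A=1024/793 C=512/263 D=512/793 E=512/793 F=512/793] → run D
t=5: vr[A=1024/793 C=512/263 D=1147392/519415 E=512/793 F=512/793] → run E
t=6: vr[A=1024/793 C=512/263 D=1147392/519415 E=983552/265655 F=512/793 H=512/793] → run F
t=7: vr[A=1024/793 C=512/263 D=1147392/519415 E=983552/265655 F=1024/793 H=512/793] → run H
t=8: vr[A=1024/793 C=512/263 D=1147392/519415 E=983552/265655 F=1024/793 H=540672/208559] → run A
t=9: vr[A=1536/793 C=512/263 D=1147392/519415 E=983552/265655 F=1024/793 H=540672/208559] → run F
t=10: vr[A=1536/793 C=512/263 D=1147392/519415 E=983552/265655 H=540672/208559] → run A
t=11: vr[A=2048/793 C=512/263 D=1147392/519415 E=983552/265655 H=540672/208559] → run C
t=12: vr[A=2048/793 C=1024/263 D=1147392/519415 E=983552/265655 H=540672/208559] → run D
t=13: vr[A=2048/793 C=1024/263 D=1959424/519415 E=983552/265655 H=540672/208559] → run A
t=14: vr[C=1024/263 D=1959424/519415 E=983552/265655 H=540672/208559] → run H
t=15: vr[C=1024/263 D=1959424/519415 E=983552/265655 H=946688/208559] → run E
t=16: vr[C=1024/263 D=1959424/519415 H=946688/208559] → run D
t=17: vr[C=1024/263 D=2771456/519415 H=946688/208559] → run C
t=18: vr[C=1536/263 D=2771456/519415 H=946688/208559] → run H
t=19: vr[C=1536/263 D=2771456/519415 H=1352704/208559] → run D
t=20: vr[C=1536/263 D=3583488/519415 H=1352704/208559] → run C
t=21: vr[C=2048/263 D=3583488/519415 H=1352704/208559] → run H
t=22: vr[C=2048/263 D=3583488/519415 H=1758720/208559] → run D
t=23: vr[C=2048/263 D=879104/103883 H=1758720/208559] → run C
t=24: vr[C=2560/263 D=879104/103883 H=1758720/208559] → run H
t=25: vr[C=2560/263 D=879104/103883 H=2164736/208559] → run D
t=26: vr[C=2560/263 D=5207552/519415 H=2164736/208559] → run C
t=27: vr[D=5207552/519415 H=2164736/208559] → run D
t=28: vr[D=6019584/519415 H=2164736/208559] → run H
t=29: vr[D=6019584/519415 H=2570752/208559] → run D
t=30: vr[H=2570752/208559] → run H
t=31: (idle)
t=32: (idle)
t=33: (idle)
t=34: (idle)
t=35: (idle)
t=36: (idle)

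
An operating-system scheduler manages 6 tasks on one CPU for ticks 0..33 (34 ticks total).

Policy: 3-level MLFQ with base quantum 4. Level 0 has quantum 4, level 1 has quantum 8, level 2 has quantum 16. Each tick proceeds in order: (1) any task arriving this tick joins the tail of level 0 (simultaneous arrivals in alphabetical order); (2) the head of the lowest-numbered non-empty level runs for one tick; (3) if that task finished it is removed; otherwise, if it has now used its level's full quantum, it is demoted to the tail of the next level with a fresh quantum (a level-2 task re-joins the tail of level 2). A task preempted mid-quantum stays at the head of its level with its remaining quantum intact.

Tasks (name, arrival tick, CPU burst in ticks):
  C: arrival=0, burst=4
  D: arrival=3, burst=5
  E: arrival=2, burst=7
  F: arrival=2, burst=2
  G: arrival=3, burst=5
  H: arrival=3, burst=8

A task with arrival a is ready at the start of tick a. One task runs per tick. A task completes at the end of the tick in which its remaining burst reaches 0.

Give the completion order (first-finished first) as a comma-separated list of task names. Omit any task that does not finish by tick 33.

t=0: L0/L1/L2 = C/-/- → run C
t=1: L0/L1/L2 = C/-/- → run C
t=2: L0/L1/L2 = CEF/-/- → run C
t=3: L0/L1/L2 = CEFDGH/-/- → run C
t=4: L0/L1/L2 = EFDGH/-/- → run E
t=5: L0/L1/L2 = EFDGH/-/- → run E
t=6: L0/L1/L2 = EFDGH/-/- → run E
t=7: L0/L1/L2 = EFDGH/-/- → run E
t=8: L0/L1/L2 = FDGH/E/- → run F
t=9: L0/L1/L2 = FDGH/E/- → run F
t=10: L0/L1/L2 = DGH/E/- → run D
t=11: L0/L1/L2 = DGH/E/- → run D
t=12: L0/L1/L2 = DGH/E/- → run D
t=13: L0/L1/L2 = DGH/E/- → run D
t=14: L0/L1/L2 = GH/ED/- → run G
t=15: L0/L1/L2 = GH/ED/- → run G
t=16: L0/L1/L2 = GH/ED/- → run G
t=17: L0/L1/L2 = GH/ED/- → run G
t=18: L0/L1/L2 = H/EDG/- → run H
t=19: L0/L1/L2 = H/EDG/- → run H
t=20: L0/L1/L2 = H/EDG/- → run H
t=21: L0/L1/L2 = H/EDG/- → run H
t=22: L0/L1/L2 = -/EDGH/- → run E
t=23: L0/L1/L2 = -/EDGH/- → run E
t=24: L0/L1/L2 = -/EDGH/- → run E
t=25: L0/L1/L2 = -/DGH/- → run D
t=26: L0/L1/L2 = -/GH/- → run G
t=27: L0/L1/L2 = -/H/- → run H
t=28: L0/L1/L2 = -/H/- → run H
t=29: L0/L1/L2 = -/H/- → run H
t=30: L0/L1/L2 = -/H/- → run H
t=31: (idle)
t=32: (idle)
t=33: (idle)

completion order = C, F, E, D, G, H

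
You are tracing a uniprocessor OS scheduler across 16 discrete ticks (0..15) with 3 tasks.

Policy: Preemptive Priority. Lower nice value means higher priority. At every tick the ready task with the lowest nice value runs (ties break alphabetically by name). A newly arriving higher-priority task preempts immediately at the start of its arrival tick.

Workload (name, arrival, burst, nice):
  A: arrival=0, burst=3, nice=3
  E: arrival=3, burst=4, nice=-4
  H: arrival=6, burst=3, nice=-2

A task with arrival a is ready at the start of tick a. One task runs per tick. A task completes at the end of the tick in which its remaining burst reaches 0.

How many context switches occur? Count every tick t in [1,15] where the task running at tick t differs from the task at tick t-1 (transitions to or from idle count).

t=0: ready={A} → run A
t=1: ready={A} → run A
t=2: ready={A} → run A
t=3: ready={E} → run E
t=4: ready={E} → run E
t=5: ready={E} → run E
t=6: ready={E,H} → run E
t=7: ready={H} → run H
t=8: ready={H} → run H
t=9: ready={H} → run H
t=10: (idle)
t=11: (idle)
t=12: (idle)
t=13: (idle)
t=14: (idle)
t=15: (idle)

context switches = 3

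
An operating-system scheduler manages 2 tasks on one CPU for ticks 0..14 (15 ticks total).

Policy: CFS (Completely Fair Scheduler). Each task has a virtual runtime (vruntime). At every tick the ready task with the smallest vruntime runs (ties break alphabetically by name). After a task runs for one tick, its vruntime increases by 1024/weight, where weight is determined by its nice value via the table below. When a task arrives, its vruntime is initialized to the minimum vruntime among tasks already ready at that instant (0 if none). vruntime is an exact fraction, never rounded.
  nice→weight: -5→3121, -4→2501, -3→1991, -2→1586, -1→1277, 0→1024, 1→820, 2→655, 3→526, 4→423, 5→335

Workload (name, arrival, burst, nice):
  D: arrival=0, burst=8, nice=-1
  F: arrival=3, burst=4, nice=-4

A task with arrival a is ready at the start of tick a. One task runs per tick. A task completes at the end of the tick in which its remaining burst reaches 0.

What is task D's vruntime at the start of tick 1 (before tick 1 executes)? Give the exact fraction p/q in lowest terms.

vruntime(D, start of tick 1) = 1024/1277

t=0: vr[D=0] → run D
t=1: vr[D=1024/1277] → run D
t=2: vr[D=2048/1277] → run D
t=3: vr[D=3072/1277 F=3072/1277] → run D
t=4: vr[D=4096/1277 F=3072/1277] → run F
t=5: vr[D=4096/1277 F=8990720/3193777] → run F
t=6: vr[D=4096/1277 F=10298368/3193777] → run D
t=7: vr[D=5120/1277 F=10298368/3193777] → run F
t=8: vr[D=5120/1277 F=11606016/3193777] → run F
t=9: vr[D=5120/1277] → run D
t=10: vr[D=6144/1277] → run D
t=11: vr[D=7168/1277] → run D
t=12: (idle)
t=13: (idle)
t=14: (idle)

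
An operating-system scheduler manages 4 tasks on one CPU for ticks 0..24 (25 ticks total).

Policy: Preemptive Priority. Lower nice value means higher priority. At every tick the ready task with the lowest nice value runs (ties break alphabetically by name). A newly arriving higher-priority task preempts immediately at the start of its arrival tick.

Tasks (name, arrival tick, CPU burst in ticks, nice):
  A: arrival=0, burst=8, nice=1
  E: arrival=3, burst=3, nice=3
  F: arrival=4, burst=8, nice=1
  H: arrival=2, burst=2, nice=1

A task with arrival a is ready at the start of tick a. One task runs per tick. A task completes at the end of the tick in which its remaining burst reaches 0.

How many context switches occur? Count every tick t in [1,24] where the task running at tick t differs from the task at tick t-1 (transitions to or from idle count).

t=0: ready={A} → run A
t=1: ready={A} → run A
t=2: ready={A,H} → run A
t=3: ready={A,E,H} → run A
t=4: ready={A,E,F,H} → run A
t=5: ready={A,E,F,H} → run A
t=6: ready={A,E,F,H} → run A
t=7: ready={A,E,F,H} → run A
t=8: ready={E,F,H} → run F
t=9: ready={E,F,H} → run F
t=10: ready={E,F,H} → run F
t=11: ready={E,F,H} → run F
t=12: ready={E,F,H} → run F
t=13: ready={E,F,H} → run F
t=14: ready={E,F,H} → run F
t=15: ready={E,F,H} → run F
t=16: ready={E,H} → run H
t=17: ready={E,H} → run H
t=18: ready={E} → run E
t=19: ready={E} → run E
t=20: ready={E} → run E
t=21: (idle)
t=22: (idle)
t=23: (idle)
t=24: (idle)

context switches = 4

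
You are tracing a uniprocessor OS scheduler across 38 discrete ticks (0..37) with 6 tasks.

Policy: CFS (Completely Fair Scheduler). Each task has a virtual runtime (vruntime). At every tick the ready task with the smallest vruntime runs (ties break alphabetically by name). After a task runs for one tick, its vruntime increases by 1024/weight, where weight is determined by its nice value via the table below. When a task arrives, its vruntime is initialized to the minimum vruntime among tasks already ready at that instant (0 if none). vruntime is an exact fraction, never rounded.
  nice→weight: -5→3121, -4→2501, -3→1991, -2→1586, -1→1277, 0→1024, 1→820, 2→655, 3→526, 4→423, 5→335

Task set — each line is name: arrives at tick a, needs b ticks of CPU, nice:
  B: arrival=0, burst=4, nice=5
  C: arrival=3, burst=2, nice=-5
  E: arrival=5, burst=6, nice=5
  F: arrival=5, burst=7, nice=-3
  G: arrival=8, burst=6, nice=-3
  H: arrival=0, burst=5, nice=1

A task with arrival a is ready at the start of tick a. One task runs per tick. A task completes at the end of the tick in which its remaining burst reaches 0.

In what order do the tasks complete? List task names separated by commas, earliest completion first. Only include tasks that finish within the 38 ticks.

t=0: vr[B=0 H=0] → run B
t=1: vr[B=1024/335 H=0] → run H
t=2: vr[B=1024/335 H=256/205] → run H
t=3: vr[B=1024/335 C=512/205 H=512/205] → run C
t=4: vr[B=1024/335 C=1807872/639805 H=512/205] → run H
t=5: vr[B=1024/335 C=1807872/639805 E=1807872/639805 F=1807872/639805 H=768/205] → run C
t=6: vr[B=1024/335 E=1807872/639805 F=1807872/639805 H=768/205] → run E
t=7: vr[B=1024/335 E=252159488/42866935 F=1807872/639805 H=768/205] → run F
t=8: vr[B=1024/335 E=252159488/42866935 F=4254633472/1273851755 G=1024/335 H=768/205] → run B
t=9: vr[B=2048/335 E=252159488/42866935 F=4254633472/1273851755 G=1024/335 H=768/205] → run G
t=10: vr[B=2048/335 E=252159488/42866935 F=4254633472/1273851755 G=2381824/666985 H=768/205] → run F
t=11: vr[B=2048/335 E=252159488/42866935 F=4909793792/1273851755 G=2381824/666985 H=768/205] → run G
t=12: vr[B=2048/335 E=252159488/42866935 F=4909793792/1273851755 G=2724864/666985 H=768/205] → run H
t=13: vr[B=2048/335 E=252159488/42866935 F=4909793792/1273851755 G=2724864/666985 H=1024/205] → run F
t=14: vr[B=2048/335 E=252159488/42866935 F=5564954112/1273851755 G=2724864/666985 H=1024/205] → run G
t=15: vr[B=2048/335 E=252159488/42866935 F=5564954112/1273851755 G=3067904/666985 H=1024/205] → run F
t=16: vr[B=2048/335 E=252159488/42866935 F=6220114432/1273851755 G=3067904/666985 H=1024/205] → run G
t=17: vr[B=2048/335 E=252159488/42866935 F=6220114432/1273851755 G=3410944/666985 H=1024/205] → run F
t=18: vr[B=2048/335 E=252159488/42866935 F=6875274752/1273851755 G=3410944/666985 H=1024/205] → run H
t=19: vr[B=2048/335 E=252159488/42866935 F=6875274752/1273851755 G=3410944/666985] → run G
t=20: vr[B=2048/335 E=252159488/42866935 F=6875274752/1273851755 G=3753984/666985] → run F
t=21: vr[B=2048/335 E=252159488/42866935 F=7530435072/1273851755 G=3753984/666985] → run G
t=22: vr[B=2048/335 E=252159488/42866935 F=7530435072/1273851755] → run E
t=23: vr[B=2048/335 E=383191552/42866935 F=7530435072/1273851755] → run F
t=24: vr[B=2048/335 E=383191552/42866935] → run B
t=25: vr[B=3072/335 E=383191552/42866935] → run E
t=26: vr[B=3072/335 E=514223616/42866935] → run B
t=27: vr[E=514223616/42866935] → run E
t=28: vr[E=129051136/8573387] → run E
t=29: vr[E=776287744/42866935] → run E
t=30: (idle)
t=31: (idle)
t=32: (idle)
t=33: (idle)
t=34: (idle)
t=35: (idle)
t=36: (idle)
t=37: (idle)

completion order = C, H, G, F, B, E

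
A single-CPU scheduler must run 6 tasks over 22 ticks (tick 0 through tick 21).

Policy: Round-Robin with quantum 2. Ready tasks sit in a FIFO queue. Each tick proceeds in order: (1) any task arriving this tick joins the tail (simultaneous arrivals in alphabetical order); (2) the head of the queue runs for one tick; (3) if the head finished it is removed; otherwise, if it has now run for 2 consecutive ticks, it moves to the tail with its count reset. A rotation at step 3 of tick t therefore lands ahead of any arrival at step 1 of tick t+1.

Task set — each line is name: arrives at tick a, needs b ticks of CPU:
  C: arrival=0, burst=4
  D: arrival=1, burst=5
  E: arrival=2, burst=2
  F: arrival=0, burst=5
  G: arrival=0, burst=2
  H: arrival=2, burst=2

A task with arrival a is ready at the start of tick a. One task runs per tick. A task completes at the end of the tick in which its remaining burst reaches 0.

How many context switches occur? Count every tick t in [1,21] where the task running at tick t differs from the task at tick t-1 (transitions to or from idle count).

t=0: queue=[C,F,G] q_used=0 → run C
t=1: queue=[C,F,G,D] q_used=1 → run C
t=2: queue=[F,G,D,C,E,H] q_used=0 → run F
t=3: queue=[F,G,D,C,E,H] q_used=1 → run F
t=4: queue=[G,D,C,E,H,F] q_used=0 → run G
t=5: queue=[G,D,C,E,H,F] q_used=1 → run G
t=6: queue=[D,C,E,H,F] q_used=0 → run D
t=7: queue=[D,C,E,H,F] q_used=1 → run D
t=8: queue=[C,E,H,F,D] q_used=0 → run C
t=9: queue=[C,E,H,F,D] q_used=1 → run C
t=10: queue=[E,H,F,D] q_used=0 → run E
t=11: queue=[E,H,F,D] q_used=1 → run E
t=12: queue=[H,F,D] q_used=0 → run H
t=13: queue=[H,F,D] q_used=1 → run H
t=14: queue=[F,D] q_used=0 → run F
t=15: queue=[F,D] q_used=1 → run F
t=16: queue=[D,F] q_used=0 → run D
t=17: queue=[D,F] q_used=1 → run D
t=18: queue=[F,D] q_used=0 → run F
t=19: queue=[D] q_used=0 → run D
t=20: (idle)
t=21: (idle)

context switches = 11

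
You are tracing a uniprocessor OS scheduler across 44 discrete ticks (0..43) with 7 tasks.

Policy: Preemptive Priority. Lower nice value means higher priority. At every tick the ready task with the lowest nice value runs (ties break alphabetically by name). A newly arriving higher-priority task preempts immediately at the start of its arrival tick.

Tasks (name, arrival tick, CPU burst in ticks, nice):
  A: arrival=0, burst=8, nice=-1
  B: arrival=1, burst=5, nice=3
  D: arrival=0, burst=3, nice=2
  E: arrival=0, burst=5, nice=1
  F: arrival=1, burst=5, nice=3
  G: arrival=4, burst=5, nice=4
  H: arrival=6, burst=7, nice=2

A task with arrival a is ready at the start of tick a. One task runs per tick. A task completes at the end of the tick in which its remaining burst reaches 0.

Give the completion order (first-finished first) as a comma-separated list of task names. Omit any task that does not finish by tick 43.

t=0: ready={A,D,E} → run A
t=1: ready={A,B,D,E,F} → run A
t=2: ready={A,B,D,E,F} → run A
t=3: ready={A,B,D,E,F} → run A
t=4: ready={A,B,D,E,F,G} → run A
t=5: ready={A,B,D,E,F,G} → run A
t=6: ready={A,B,D,E,F,G,H} → run A
t=7: ready={A,B,D,E,F,G,H} → run A
t=8: ready={B,D,E,F,G,H} → run E
t=9: ready={B,D,E,F,G,H} → run E
t=10: ready={B,D,E,F,G,H} → run E
t=11: ready={B,D,E,F,G,H} → run E
t=12: ready={B,D,E,F,G,H} → run E
t=13: ready={B,D,F,G,H} → run D
t=14: ready={B,D,F,G,H} → run D
t=15: ready={B,D,F,G,H} → run D
t=16: ready={B,F,G,H} → run H
t=17: ready={B,F,G,H} → run H
t=18: ready={B,F,G,H} → run H
t=19: ready={B,F,G,H} → run H
t=20: ready={B,F,G,H} → run H
t=21: ready={B,F,G,H} → run H
t=22: ready={B,F,G,H} → run H
t=23: ready={B,F,G} → run B
t=24: ready={B,F,G} → run B
t=25: ready={B,F,G} → run B
t=26: ready={B,F,G} → run B
t=27: ready={B,F,G} → run B
t=28: ready={F,G} → run F
t=29: ready={F,G} → run F
t=30: ready={F,G} → run F
t=31: ready={F,G} → run F
t=32: ready={F,G} → run F
t=33: ready={G} → run G
t=34: ready={G} → run G
t=35: ready={G} → run G
t=36: ready={G} → run G
t=37: ready={G} → run G
t=38: (idle)
t=39: (idle)
t=40: (idle)
t=41: (idle)
t=42: (idle)
t=43: (idle)

completion order = A, E, D, H, B, F, G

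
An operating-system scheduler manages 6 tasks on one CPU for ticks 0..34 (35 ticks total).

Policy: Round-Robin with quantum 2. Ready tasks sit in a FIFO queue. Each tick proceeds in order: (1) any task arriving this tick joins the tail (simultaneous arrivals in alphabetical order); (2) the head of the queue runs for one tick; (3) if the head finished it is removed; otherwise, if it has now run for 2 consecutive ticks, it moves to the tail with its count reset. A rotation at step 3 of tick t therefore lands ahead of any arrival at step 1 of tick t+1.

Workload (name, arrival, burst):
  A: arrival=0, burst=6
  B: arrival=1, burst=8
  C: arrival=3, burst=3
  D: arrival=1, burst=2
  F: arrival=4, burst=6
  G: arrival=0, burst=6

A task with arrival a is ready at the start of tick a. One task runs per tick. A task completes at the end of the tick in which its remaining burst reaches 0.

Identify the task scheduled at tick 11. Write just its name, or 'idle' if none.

t=0: queue=[A,G] q_used=0 → run A
t=1: queue=[A,G,B,D] q_used=1 → run A
t=2: queue=[G,B,D,A] q_used=0 → run G
t=3: queue=[G,B,D,A,C] q_used=1 → run G
t=4: queue=[B,D,A,C,G,F] q_used=0 → run B
t=5: queue=[B,D,A,C,G,F] q_used=1 → run B
t=6: queue=[D,A,C,G,F,B] q_used=0 → run D
t=7: queue=[D,A,C,G,F,B] q_used=1 → run D
t=8: queue=[A,C,G,F,B] q_used=0 → run A
t=9: queue=[A,C,G,F,B] q_used=1 → run A
t=10: queue=[C,G,F,B,A] q_used=0 → run C
t=11: queue=[C,G,F,B,A] q_used=1 → run C
t=12: queue=[G,F,B,A,C] q_used=0 → run G
t=13: queue=[G,F,B,A,C] q_used=1 → run G
t=14: queue=[F,B,A,C,G] q_used=0 → run F
t=15: queue=[F,B,A,C,G] q_used=1 → run F
t=16: queue=[B,A,C,G,F] q_used=0 → run B
t=17: queue=[B,A,C,G,F] q_used=1 → run B
t=18: queue=[A,C,G,F,B] q_used=0 → run A
t=19: queue=[A,C,G,F,B] q_used=1 → run A
t=20: queue=[C,G,F,B] q_used=0 → run C
t=21: queue=[G,F,B] q_used=0 → run G
t=22: queue=[G,F,B] q_used=1 → run G
t=23: queue=[F,B] q_used=0 → run F
t=24: queue=[F,B] q_used=1 → run F
t=25: queue=[B,F] q_used=0 → run B
t=26: queue=[B,F] q_used=1 → run B
t=27: queue=[F,B] q_used=0 → run F
t=28: queue=[F,B] q_used=1 → run F
t=29: queue=[B] q_used=0 → run B
t=30: queue=[B] q_used=1 → run B
t=31: (idle)
t=32: (idle)
t=33: (idle)
t=34: (idle)

running at tick 11 = C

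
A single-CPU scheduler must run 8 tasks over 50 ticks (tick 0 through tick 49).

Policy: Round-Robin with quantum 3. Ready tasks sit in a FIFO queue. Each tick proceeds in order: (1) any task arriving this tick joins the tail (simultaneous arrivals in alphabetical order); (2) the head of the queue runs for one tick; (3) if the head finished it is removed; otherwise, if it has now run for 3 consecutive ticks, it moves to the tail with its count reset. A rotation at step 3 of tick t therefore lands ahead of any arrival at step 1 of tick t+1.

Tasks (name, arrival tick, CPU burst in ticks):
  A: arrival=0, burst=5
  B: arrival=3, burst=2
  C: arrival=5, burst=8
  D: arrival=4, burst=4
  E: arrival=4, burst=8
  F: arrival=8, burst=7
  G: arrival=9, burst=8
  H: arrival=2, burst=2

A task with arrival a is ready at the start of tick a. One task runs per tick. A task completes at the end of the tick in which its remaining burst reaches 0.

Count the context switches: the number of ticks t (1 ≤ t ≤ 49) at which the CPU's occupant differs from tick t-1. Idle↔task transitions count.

t=0: queue=[A] q_used=0 → run A
t=1: queue=[A] q_used=1 → run A
t=2: queue=[A,H] q_used=2 → run A
t=3: queue=[H,A,B] q_used=0 → run H
t=4: queue=[H,A,B,D,E] q_used=1 → run H
t=5: queue=[A,B,D,E,C] q_used=0 → run A
t=6: queue=[A,B,D,E,C] q_used=1 → run A
t=7: queue=[B,D,E,C] q_used=0 → run B
t=8: queue=[B,D,E,C,F] q_used=1 → run B
t=9: queue=[D,E,C,F,G] q_used=0 → run D
t=10: queue=[D,E,C,F,G] q_used=1 → run D
t=11: queue=[D,E,C,F,G] q_used=2 → run D
t=12: queue=[E,C,F,G,D] q_used=0 → run E
t=13: queue=[E,C,F,G,D] q_used=1 → run E
t=14: queue=[E,C,F,G,D] q_used=2 → run E
t=15: queue=[C,F,G,D,E] q_used=0 → run C
t=16: queue=[C,F,G,D,E] q_used=1 → run C
t=17: queue=[C,F,G,D,E] q_used=2 → run C
t=18: queue=[F,G,D,E,C] q_used=0 → run F
t=19: queue=[F,G,D,E,C] q_used=1 → run F
t=20: queue=[F,G,D,E,C] q_used=2 → run F
t=21: queue=[G,D,E,C,F] q_used=0 → run G
t=22: queue=[G,D,E,C,F] q_used=1 → run G
t=23: queue=[G,D,E,C,F] q_used=2 → run G
t=24: queue=[D,E,C,F,G] q_used=0 → run D
t=25: queue=[E,C,F,G] q_used=0 → run E
t=26: queue=[E,C,F,G] q_used=1 → run E
t=27: queue=[E,C,F,G] q_used=2 → run E
t=28: queue=[C,F,G,E] q_used=0 → run C
t=29: queue=[C,F,G,E] q_used=1 → run C
t=30: queue=[C,F,G,E] q_used=2 → run C
t=31: queue=[F,G,E,C] q_used=0 → run F
t=32: queue=[F,G,E,C] q_used=1 → run F
t=33: queue=[F,G,E,C] q_used=2 → run F
t=34: queue=[G,E,C,F] q_used=0 → run G
t=35: queue=[G,E,C,F] q_used=1 → run G
t=36: queue=[G,E,C,F] q_used=2 → run G
t=37: queue=[E,C,F,G] q_used=0 → run E
t=38: queue=[E,C,F,G] q_used=1 → run E
t=39: queue=[C,F,G] q_used=0 → run C
t=40: queue=[C,F,G] q_used=1 → run C
t=41: queue=[F,G] q_used=0 → run F
t=42: queue=[G] q_used=0 → run G
t=43: queue=[G] q_used=1 → run G
t=44: (idle)
t=45: (idle)
t=46: (idle)
t=47: (idle)
t=48: (idle)
t=49: (idle)

context switches = 18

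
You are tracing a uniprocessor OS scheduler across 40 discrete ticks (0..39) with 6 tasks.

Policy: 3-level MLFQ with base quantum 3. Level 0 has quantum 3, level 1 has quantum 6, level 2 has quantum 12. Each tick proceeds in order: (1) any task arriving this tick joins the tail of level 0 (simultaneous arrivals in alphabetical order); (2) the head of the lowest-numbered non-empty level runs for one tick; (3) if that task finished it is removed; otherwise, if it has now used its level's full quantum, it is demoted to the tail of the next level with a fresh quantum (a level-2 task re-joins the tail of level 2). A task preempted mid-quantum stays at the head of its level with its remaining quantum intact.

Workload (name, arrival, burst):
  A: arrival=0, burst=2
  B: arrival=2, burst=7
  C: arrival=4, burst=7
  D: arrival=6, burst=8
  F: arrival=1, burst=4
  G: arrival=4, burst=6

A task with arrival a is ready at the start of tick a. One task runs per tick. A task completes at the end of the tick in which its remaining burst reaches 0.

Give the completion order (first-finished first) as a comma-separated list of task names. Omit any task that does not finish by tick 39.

t=0: L0/L1/L2 = A/-/- → run A
t=1: L0/L1/L2 = AF/-/- → run A
t=2: L0/L1/L2 = FB/-/- → run F
t=3: L0/L1/L2 = FB/-/- → run F
t=4: L0/L1/L2 = FBCG/-/- → run F
t=5: L0/L1/L2 = BCG/F/- → run B
t=6: L0/L1/L2 = BCGD/F/- → run B
t=7: L0/L1/L2 = BCGD/F/- → run B
t=8: L0/L1/L2 = CGD/FB/- → run C
t=9: L0/L1/L2 = CGD/FB/- → run C
t=10: L0/L1/L2 = CGD/FB/- → run C
t=11: L0/L1/L2 = GD/FBC/- → run G
t=12: L0/L1/L2 = GD/FBC/- → run G
t=13: L0/L1/L2 = GD/FBC/- → run G
t=14: L0/L1/L2 = D/FBCG/- → run D
t=15: L0/L1/L2 = D/FBCG/- → run D
t=16: L0/L1/L2 = D/FBCG/- → run D
t=17: L0/L1/L2 = -/FBCGD/- → run F
t=18: L0/L1/L2 = -/BCGD/- → run B
t=19: L0/L1/L2 = -/BCGD/- → run B
t=20: L0/L1/L2 = -/BCGD/- → run B
t=21: L0/L1/L2 = -/BCGD/- → run B
t=22: L0/L1/L2 = -/CGD/- → run C
t=23: L0/L1/L2 = -/CGD/- → run C
t=24: L0/L1/L2 = -/CGD/- → run C
t=25: L0/L1/L2 = -/CGD/- → run C
t=26: L0/L1/L2 = -/GD/- → run G
t=27: L0/L1/L2 = -/GD/- → run G
t=28: L0/L1/L2 = -/GD/- → run G
t=29: L0/L1/L2 = -/D/- → run D
t=30: L0/L1/L2 = -/D/- → run D
t=31: L0/L1/L2 = -/D/- → run D
t=32: L0/L1/L2 = -/D/- → run D
t=33: L0/L1/L2 = -/D/- → run D
t=34: (idle)
t=35: (idle)
t=36: (idle)
t=37: (idle)
t=38: (idle)
t=39: (idle)

completion order = A, F, B, C, G, D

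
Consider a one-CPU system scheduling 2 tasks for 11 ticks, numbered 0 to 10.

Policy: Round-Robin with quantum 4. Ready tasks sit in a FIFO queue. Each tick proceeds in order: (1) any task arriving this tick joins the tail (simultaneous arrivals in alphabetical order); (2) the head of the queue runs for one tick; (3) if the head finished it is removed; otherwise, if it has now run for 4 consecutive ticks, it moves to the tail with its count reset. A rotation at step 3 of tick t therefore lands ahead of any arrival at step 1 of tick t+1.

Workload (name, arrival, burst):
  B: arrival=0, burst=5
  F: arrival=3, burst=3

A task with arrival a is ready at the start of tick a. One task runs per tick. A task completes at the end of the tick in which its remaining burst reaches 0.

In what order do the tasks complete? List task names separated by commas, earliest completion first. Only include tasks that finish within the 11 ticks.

completion order = F, B

t=0: queue=[B] q_used=0 → run B
t=1: queue=[B] q_used=1 → run B
t=2: queue=[B] q_used=2 → run B
t=3: queue=[B,F] q_used=3 → run B
t=4: queue=[F,B] q_used=0 → run F
t=5: queue=[F,B] q_used=1 → run F
t=6: queue=[F,B] q_used=2 → run F
t=7: queue=[B] q_used=0 → run B
t=8: (idle)
t=9: (idle)
t=10: (idle)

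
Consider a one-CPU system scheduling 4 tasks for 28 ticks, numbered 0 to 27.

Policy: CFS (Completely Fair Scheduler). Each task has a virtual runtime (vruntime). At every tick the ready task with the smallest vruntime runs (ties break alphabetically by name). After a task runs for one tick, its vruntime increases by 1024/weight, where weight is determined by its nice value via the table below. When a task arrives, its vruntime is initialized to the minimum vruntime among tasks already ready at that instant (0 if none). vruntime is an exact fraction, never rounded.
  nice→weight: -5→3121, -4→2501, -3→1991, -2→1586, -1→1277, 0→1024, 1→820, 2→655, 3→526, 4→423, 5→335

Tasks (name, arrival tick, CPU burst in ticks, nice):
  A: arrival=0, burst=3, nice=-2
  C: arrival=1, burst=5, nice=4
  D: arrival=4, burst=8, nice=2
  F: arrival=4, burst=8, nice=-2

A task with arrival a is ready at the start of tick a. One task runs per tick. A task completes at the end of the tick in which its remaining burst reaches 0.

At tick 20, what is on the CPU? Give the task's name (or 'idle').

running at tick 20 = C

t=0: vr[A=0] → run A
t=1: vr[A=512/793 C=512/793] → run A
t=2: vr[A=1024/793 C=512/793] → run C
t=3: vr[A=1024/793 C=1028608/335439] → run A
t=4: vr[C=1028608/335439 D=1028608/335439 F=1028608/335439] → run C
t=5: vr[C=1840640/335439 D=1028608/335439 F=1028608/335439] → run D
t=6: vr[C=1840640/335439 D=1017227776/219712545 F=1028608/335439] → run F
t=7: vr[C=1840640/335439 D=1017227776/219712545 F=1245184/335439] → run F
t=8: vr[C=1840640/335439 D=1017227776/219712545 F=1461760/335439] → run F
t=9: vr[C=1840640/335439 D=1017227776/219712545 F=1678336/335439] → run D
t=10: vr[C=1840640/335439 D=1360717312/219712545 F=1678336/335439] → run F
t=11: vr[C=1840640/335439 D=1360717312/219712545 F=1894912/335439] → run C
t=12: vr[C=884224/111813 D=1360717312/219712545 F=1894912/335439] → run F
t=13: vr[C=884224/111813 D=1360717312/219712545 F=2111488/335439] → run D
t=14: vr[C=884224/111813 D=1704206848/219712545 F=2111488/335439] → run F
t=15: vr[C=884224/111813 D=1704206848/219712545 F=2328064/335439] → run F
t=16: vr[C=884224/111813 D=1704206848/219712545 F=2544640/335439] → run F
t=17: vr[C=884224/111813 D=1704206848/219712545] → run D
t=18: vr[C=884224/111813 D=2047696384/219712545] → run C
t=19: vr[C=3464704/335439 D=2047696384/219712545] → run D
t=20: vr[C=3464704/335439 D=478237184/43942509] → run C
t=21: vr[D=478237184/43942509] → run D
t=22: vr[D=2734675456/219712545] → run D
t=23: vr[D=3078164992/219712545] → run D
t=24: (idle)
t=25: (idle)
t=26: (idle)
t=27: (idle)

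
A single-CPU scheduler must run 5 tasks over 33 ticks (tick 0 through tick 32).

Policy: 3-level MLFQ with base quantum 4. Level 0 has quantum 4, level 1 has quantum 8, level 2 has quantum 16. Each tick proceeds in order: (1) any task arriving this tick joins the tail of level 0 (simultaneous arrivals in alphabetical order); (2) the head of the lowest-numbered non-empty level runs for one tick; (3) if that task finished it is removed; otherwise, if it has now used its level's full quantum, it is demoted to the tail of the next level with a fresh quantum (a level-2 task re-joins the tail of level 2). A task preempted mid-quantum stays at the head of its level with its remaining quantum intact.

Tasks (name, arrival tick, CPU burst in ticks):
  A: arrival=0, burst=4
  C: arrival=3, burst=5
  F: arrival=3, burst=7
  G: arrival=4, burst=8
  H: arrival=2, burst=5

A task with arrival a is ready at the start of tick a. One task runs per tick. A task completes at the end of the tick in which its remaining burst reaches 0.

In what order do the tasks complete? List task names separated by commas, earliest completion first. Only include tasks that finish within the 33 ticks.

t=0: L0/L1/L2 = A/-/- → run A
t=1: L0/L1/L2 = A/-/- → run A
t=2: L0/L1/L2 = AH/-/- → run A
t=3: L0/L1/L2 = AHCF/-/- → run A
t=4: L0/L1/L2 = HCFG/-/- → run H
t=5: L0/L1/L2 = HCFG/-/- → run H
t=6: L0/L1/L2 = HCFG/-/- → run H
t=7: L0/L1/L2 = HCFG/-/- → run H
t=8: L0/L1/L2 = CFG/H/- → run C
t=9: L0/L1/L2 = CFG/H/- → run C
t=10: L0/L1/L2 = CFG/H/- → run C
t=11: L0/L1/L2 = CFG/H/- → run C
t=12: L0/L1/L2 = FG/HC/- → run F
t=13: L0/L1/L2 = FG/HC/- → run F
t=14: L0/L1/L2 = FG/HC/- → run F
t=15: L0/L1/L2 = FG/HC/- → run F
t=16: L0/L1/L2 = G/HCF/- → run G
t=17: L0/L1/L2 = G/HCF/- → run G
t=18: L0/L1/L2 = G/HCF/- → run G
t=19: L0/L1/L2 = G/HCF/- → run G
t=20: L0/L1/L2 = -/HCFG/- → run H
t=21: L0/L1/L2 = -/CFG/- → run C
t=22: L0/L1/L2 = -/FG/- → run F
t=23: L0/L1/L2 = -/FG/- → run F
t=24: L0/L1/L2 = -/FG/- → run F
t=25: L0/L1/L2 = -/G/- → run G
t=26: L0/L1/L2 = -/G/- → run G
t=27: L0/L1/L2 = -/G/- → run G
t=28: L0/L1/L2 = -/G/- → run G
t=29: (idle)
t=30: (idle)
t=31: (idle)
t=32: (idle)

completion order = A, H, C, F, G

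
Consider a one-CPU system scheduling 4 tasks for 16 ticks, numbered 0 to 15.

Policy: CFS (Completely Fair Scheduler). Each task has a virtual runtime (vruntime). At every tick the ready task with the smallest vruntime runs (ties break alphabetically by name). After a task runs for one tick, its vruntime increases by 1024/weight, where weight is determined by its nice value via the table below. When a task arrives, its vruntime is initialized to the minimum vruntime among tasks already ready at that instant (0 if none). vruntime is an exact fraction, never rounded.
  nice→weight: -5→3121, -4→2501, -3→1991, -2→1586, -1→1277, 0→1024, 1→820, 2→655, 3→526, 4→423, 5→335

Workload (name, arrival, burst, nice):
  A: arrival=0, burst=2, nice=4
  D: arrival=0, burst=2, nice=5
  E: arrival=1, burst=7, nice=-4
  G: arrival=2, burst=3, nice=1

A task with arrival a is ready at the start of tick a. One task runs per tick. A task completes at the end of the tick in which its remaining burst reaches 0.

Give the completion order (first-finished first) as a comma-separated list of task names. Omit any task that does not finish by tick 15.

t=0: vr[A=0 D=0] → run A
t=1: vr[A=1024/423 D=0 E=0] → run D
t=2: vr[A=1024/423 D=1024/335 E=0 G=0] → run E
t=3: vr[A=1024/423 D=1024/335 E=1024/2501 G=0] → run G
t=4: vr[A=1024/423 D=1024/335 E=1024/2501 G=256/205] → run E
t=5: vr[A=1024/423 D=1024/335 E=2048/2501 G=256/205] → run E
t=6: vr[A=1024/423 D=1024/335 E=3072/2501 G=256/205] → run E
t=7: vr[A=1024/423 D=1024/335 E=4096/2501 G=256/205] → run G
t=8: vr[A=1024/423 D=1024/335 E=4096/2501 G=512/205] → run E
t=9: vr[A=1024/423 D=1024/335 E=5120/2501 G=512/205] → run E
t=10: vr[A=1024/423 D=1024/335 E=6144/2501 G=512/205] → run A
t=11: vr[D=1024/335 E=6144/2501 G=512/205] → run E
t=12: vr[D=1024/335 G=512/205] → run G
t=13: vr[D=1024/335] → run D
t=14: (idle)
t=15: (idle)

completion order = A, E, G, D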